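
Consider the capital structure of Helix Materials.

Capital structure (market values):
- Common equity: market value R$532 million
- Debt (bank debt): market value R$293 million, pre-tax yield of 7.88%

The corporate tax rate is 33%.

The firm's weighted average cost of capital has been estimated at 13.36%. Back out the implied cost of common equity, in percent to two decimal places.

17.81%

Total capital V = 532 + 293 = 825.
Equity weight = 532/825 = 0.6448.
Bank debt weight = 293/825 = 0.3552.
Debt contribution = 0.3552 × 7.88% × (1 − 33%) = 1.8751%.
Required equity contribution = 13.36% − 1.8751% = 11.4849%.
Re = 11.4849% / 0.6448 = 17.8103%.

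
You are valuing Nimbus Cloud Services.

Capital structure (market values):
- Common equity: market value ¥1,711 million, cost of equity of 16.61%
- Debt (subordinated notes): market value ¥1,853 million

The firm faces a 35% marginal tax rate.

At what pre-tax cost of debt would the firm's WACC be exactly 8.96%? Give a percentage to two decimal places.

2.92%

Total capital V = 1711 + 1853 = 3564.
Equity weight = 1711/3564 = 0.4801.
Subordinated notes weight = 1853/3564 = 0.5199.
Equity contribution = 0.4801 × 16.61% = 7.9741%.
Remaining for debt = 8.96% − 7.9741% = 0.9859%.
Rd × (1 − 35%) × 0.5199 = 0.9859%  ⇒  Rd = 2.9173%.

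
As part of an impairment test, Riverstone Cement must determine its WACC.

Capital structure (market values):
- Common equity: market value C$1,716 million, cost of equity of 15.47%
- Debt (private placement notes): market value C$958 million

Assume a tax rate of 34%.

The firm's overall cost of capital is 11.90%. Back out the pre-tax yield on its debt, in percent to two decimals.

8.34%

Total capital V = 1716 + 958 = 2674.
Equity weight = 1716/2674 = 0.6417.
Private placement notes weight = 958/2674 = 0.3583.
Equity contribution = 0.6417 × 15.47% = 9.9276%.
Remaining for debt = 11.9% − 9.9276% = 1.9724%.
Rd × (1 − 34%) × 0.3583 = 1.9724%  ⇒  Rd = 8.3414%.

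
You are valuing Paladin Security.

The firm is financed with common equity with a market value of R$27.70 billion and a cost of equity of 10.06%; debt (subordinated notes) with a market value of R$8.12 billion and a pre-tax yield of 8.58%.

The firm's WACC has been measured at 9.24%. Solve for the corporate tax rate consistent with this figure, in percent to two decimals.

Total capital V = 27.7 + 8.12 = 35.82.
Equity weight = 27.7/35.82 = 0.7733.
Subordinated notes weight = 8.12/35.82 = 0.2267.
Equity contribution = 0.7733 × 10.06% = 7.7795%.
Debt contribution must be 9.24% − 7.7795% = 1.4605%.
0.2267 × 8.58% × (1 − T) = 1.4605%  ⇒  (1 − T) = 0.7509.
T = 24.9101%.

24.91%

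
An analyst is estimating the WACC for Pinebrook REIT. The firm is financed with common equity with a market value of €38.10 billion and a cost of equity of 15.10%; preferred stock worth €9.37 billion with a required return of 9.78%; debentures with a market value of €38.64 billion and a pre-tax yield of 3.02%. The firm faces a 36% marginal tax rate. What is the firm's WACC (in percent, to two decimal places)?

8.61%

Total capital V = 38.1 + 9.37 + 38.64 = 86.11.
Equity: weight = 38.1/86.11 = 0.4425; cost = 15.1%.
Preferred: weight = 9.37/86.11 = 0.1088; cost = 9.78%.
Debentures: weight = 38.64/86.11 = 0.4487; after-tax cost = 3.02% × (1 − 36%) = 1.9328%.
WACC = 0.4425 × 15.1000% + 0.1088 × 9.7800% + 0.4487 × 1.9328% = 8.6126%.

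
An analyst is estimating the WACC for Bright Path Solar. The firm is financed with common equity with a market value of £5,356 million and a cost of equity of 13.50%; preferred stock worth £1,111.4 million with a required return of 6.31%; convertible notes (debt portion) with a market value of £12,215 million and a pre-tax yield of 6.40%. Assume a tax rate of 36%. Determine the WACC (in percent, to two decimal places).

Total capital V = 5356 + 1111.4 + 12215 = 18682.4.
Equity: weight = 5356/18682.4 = 0.2867; cost = 13.5%.
Preferred: weight = 1111.4/18682.4 = 0.0595; cost = 6.31%.
Convertible notes (debt portion): weight = 12215/18682.4 = 0.6538; after-tax cost = 6.4% × (1 − 36%) = 4.0960%.
WACC = 0.2867 × 13.5000% + 0.0595 × 6.3100% + 0.6538 × 4.0960% = 6.9237%.

6.92%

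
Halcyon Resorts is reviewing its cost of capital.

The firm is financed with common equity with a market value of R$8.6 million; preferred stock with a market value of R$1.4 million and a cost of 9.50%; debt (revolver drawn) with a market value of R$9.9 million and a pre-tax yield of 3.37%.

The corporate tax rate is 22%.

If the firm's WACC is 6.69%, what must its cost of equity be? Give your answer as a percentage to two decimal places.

Total capital V = 8.6 + 1.4 + 9.9 = 19.9.
Equity weight = 8.6/19.9 = 0.4322.
Preferred weight = 1.4/19.9 = 0.0704.
Revolver drawn weight = 9.9/19.9 = 0.4975.
Debt contribution = 0.4975 × 3.37% × (1 − 22%) = 1.3077%.
Preferred contribution = 0.0704 × 9.5% = 0.6683%.
Required equity contribution = 6.69% − 1.9760% = 4.7140%.
Re = 4.7140% / 0.4322 = 10.9079%.

10.91%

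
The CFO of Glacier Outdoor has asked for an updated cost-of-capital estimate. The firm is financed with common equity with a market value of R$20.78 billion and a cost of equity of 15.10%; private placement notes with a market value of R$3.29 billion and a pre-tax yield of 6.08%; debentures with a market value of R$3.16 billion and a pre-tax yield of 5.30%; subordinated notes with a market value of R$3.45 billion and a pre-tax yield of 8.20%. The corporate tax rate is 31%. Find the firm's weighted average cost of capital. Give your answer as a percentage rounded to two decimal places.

Total capital V = 20.78 + 3.29 + 3.16 + 3.45 = 30.68.
Equity: weight = 20.78/30.68 = 0.6773; cost = 15.1%.
Private placement notes: weight = 3.29/30.68 = 0.1072; after-tax cost = 6.08% × (1 − 31%) = 4.1952%.
Debentures: weight = 3.16/30.68 = 0.1030; after-tax cost = 5.3% × (1 − 31%) = 3.6570%.
Subordinated notes: weight = 3.45/30.68 = 0.1125; after-tax cost = 8.2% × (1 − 31%) = 5.6580%.
WACC = 0.6773 × 15.1000% + 0.1072 × 4.1952% + 0.1030 × 3.6570% + 0.1125 × 5.6580% = 11.6902%.

11.69%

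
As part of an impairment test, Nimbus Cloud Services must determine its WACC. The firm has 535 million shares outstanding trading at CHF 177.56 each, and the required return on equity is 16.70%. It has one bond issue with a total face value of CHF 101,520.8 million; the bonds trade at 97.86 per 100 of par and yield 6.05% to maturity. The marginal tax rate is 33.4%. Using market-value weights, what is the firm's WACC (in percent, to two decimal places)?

Market value of equity E = 177.56 × 535m = 94994.6m. Market value of debt D = 101520.8m × 97.86/100 = 99348.25488m.
Total capital V = 94994.6 + 99348.25488 = 194342.85488.
Equity: weight = 94994.6/194342.85488 = 0.4888; cost = 16.7%.
Bonds outstanding: weight = 99348.25488/194342.85488 = 0.5112; after-tax cost = 6.05% × (1 − 33.4%) = 4.0293%.
WACC = 0.4888 × 16.7000% + 0.5112 × 4.0293% = 10.2227%.

10.22%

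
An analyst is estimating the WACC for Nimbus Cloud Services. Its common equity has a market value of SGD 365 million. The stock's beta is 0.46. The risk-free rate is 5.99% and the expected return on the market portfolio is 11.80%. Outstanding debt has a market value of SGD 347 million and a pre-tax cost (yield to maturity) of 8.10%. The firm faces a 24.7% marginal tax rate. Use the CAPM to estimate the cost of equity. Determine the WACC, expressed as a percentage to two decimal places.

7.41%

Market risk premium = 11.8% − 5.99% = 5.81%.
Cost of equity via CAPM: Re = 5.99% + 0.46 × 5.81% = 8.6626%.
Total capital V = 365 + 347 = 712.
Equity: weight = 365/712 = 0.5126; cost = 8.6626%.
Debt: weight = 347/712 = 0.4874; after-tax cost = 8.1% × (1 − 24.7%) = 6.0993%.
WACC = 0.5126 × 8.6626% + 0.4874 × 6.0993% = 7.4134%.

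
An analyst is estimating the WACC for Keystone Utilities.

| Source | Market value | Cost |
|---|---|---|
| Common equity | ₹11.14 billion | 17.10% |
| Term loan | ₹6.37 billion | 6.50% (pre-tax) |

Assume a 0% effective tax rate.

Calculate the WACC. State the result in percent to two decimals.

Total capital V = 11.14 + 6.37 = 17.51.
Equity: weight = 11.14/17.51 = 0.6362; cost = 17.1%.
Term loan: weight = 6.37/17.51 = 0.3638; after-tax cost = 6.5% × (1 − 0%) = 6.5000%.
WACC = 0.6362 × 17.1000% + 0.3638 × 6.5000% = 13.2438%.

13.24%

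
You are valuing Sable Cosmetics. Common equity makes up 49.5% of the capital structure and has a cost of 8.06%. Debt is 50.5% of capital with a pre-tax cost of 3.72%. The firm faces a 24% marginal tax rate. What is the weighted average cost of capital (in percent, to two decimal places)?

After-tax cost of debt = 3.72% × (1 − 24%) = 2.8272%.
WACC = 0.495 × 8.0600% + 0.505 × 2.8272% = 5.4174%.

5.42%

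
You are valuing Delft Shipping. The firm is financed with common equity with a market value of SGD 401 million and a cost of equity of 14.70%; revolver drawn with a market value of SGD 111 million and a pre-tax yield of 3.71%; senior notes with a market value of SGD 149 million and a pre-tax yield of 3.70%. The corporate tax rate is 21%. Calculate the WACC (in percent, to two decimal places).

10.07%

Total capital V = 401 + 111 + 149 = 661.
Equity: weight = 401/661 = 0.6067; cost = 14.7%.
Revolver drawn: weight = 111/661 = 0.1679; after-tax cost = 3.71% × (1 − 21%) = 2.9309%.
Senior notes: weight = 149/661 = 0.2254; after-tax cost = 3.7% × (1 − 21%) = 2.9230%.
WACC = 0.6067 × 14.7000% + 0.1679 × 2.9309% + 0.2254 × 2.9230% = 10.0689%.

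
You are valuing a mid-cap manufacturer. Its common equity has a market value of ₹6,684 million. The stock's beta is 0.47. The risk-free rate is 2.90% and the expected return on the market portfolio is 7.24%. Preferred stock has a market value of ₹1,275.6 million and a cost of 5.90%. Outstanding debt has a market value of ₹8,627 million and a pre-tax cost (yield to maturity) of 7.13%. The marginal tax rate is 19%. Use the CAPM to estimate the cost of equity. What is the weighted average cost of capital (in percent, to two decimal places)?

Market risk premium = 7.24% − 2.9% = 4.34%.
Cost of equity via CAPM: Re = 2.9% + 0.47 × 4.34% = 4.9398%.
Total capital V = 6684 + 1275.6 + 8627 = 16586.6.
Equity: weight = 6684/16586.6 = 0.4030; cost = 4.9398%.
Preferred: weight = 1275.6/16586.6 = 0.0769; cost = 5.9%.
Debt: weight = 8627/16586.6 = 0.5201; after-tax cost = 7.13% × (1 − 19%) = 5.7753%.
WACC = 0.4030 × 4.9398% + 0.0769 × 5.9000% + 0.5201 × 5.7753% = 5.4482%.

5.45%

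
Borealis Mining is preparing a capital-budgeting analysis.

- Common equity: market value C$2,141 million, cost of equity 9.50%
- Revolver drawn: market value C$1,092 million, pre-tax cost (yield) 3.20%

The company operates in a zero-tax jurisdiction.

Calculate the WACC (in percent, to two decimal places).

7.37%

Total capital V = 2141 + 1092 = 3233.
Equity: weight = 2141/3233 = 0.6622; cost = 9.5%.
Revolver drawn: weight = 1092/3233 = 0.3378; after-tax cost = 3.2% × (1 − 0%) = 3.2000%.
WACC = 0.6622 × 9.5000% + 0.3378 × 3.2000% = 7.3721%.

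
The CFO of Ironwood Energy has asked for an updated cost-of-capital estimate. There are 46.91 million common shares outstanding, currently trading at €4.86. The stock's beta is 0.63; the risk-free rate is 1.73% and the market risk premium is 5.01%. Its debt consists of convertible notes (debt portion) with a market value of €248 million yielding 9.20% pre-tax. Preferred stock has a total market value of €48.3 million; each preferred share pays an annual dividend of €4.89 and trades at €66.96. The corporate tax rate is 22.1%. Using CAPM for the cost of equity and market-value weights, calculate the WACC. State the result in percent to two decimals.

6.19%

Cost of equity via CAPM: Re = 1.73% + 0.63 × 5.01% = 4.8863%.
Cost of preferred: Rp = 4.89 / 66.96 = 7.3029%.
Market value of equity E = 4.86 × 46.91m = 227.9826m.
Total capital V = 227.9826 + 48.3 + 248 = 524.2826.
Equity: weight = 227.9826/524.2826 = 0.4348; cost = 4.8863%.
Preferred: weight = 48.3/524.2826 = 0.0921; cost = 7.3029%.
Convertible notes (debt portion): weight = 248/524.2826 = 0.4730; after-tax cost = 9.2% × (1 − 22.1%) = 7.1668%.
WACC = 0.4348 × 4.8863% + 0.0921 × 7.3029% + 0.4730 × 7.1668% = 6.1877%.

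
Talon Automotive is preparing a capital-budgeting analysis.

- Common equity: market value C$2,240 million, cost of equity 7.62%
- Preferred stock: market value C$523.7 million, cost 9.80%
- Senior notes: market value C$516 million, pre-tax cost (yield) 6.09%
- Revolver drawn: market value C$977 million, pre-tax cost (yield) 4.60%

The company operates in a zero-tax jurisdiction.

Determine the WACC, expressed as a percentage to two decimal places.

7.01%

Total capital V = 2240 + 523.7 + 516 + 977 = 4256.7.
Equity: weight = 2240/4256.7 = 0.5262; cost = 7.62%.
Preferred: weight = 523.7/4256.7 = 0.1230; cost = 9.8%.
Senior notes: weight = 516/4256.7 = 0.1212; after-tax cost = 6.09% × (1 − 0%) = 6.0900%.
Revolver drawn: weight = 977/4256.7 = 0.2295; after-tax cost = 4.6% × (1 − 0%) = 4.6000%.
WACC = 0.5262 × 7.6200% + 0.1230 × 9.8000% + 0.1212 × 6.0900% + 0.2295 × 4.6000% = 7.0096%.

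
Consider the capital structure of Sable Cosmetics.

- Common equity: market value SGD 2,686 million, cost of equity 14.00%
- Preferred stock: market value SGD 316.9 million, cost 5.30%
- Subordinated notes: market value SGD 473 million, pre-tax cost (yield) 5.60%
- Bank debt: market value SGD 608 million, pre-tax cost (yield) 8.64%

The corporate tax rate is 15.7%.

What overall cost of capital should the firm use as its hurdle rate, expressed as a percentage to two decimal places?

11.25%

Total capital V = 2686 + 316.9 + 473 + 608 = 4083.9.
Equity: weight = 2686/4083.9 = 0.6577; cost = 14%.
Preferred: weight = 316.9/4083.9 = 0.0776; cost = 5.3%.
Subordinated notes: weight = 473/4083.9 = 0.1158; after-tax cost = 5.6% × (1 − 15.7%) = 4.7208%.
Bank debt: weight = 608/4083.9 = 0.1489; after-tax cost = 8.64% × (1 − 15.7%) = 7.2835%.
WACC = 0.6577 × 14.0000% + 0.0776 × 5.3000% + 0.1158 × 4.7208% + 0.1489 × 7.2835% = 11.2502%.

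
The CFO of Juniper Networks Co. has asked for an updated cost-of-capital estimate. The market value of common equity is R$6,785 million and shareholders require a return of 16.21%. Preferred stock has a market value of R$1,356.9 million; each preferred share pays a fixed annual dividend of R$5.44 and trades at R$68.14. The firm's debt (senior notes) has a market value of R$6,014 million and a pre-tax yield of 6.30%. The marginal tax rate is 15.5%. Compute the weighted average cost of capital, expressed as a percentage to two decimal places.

10.80%

Cost of preferred: Rp = 5.44 / 68.14 = 7.9836%.
Total capital V = 6785 + 1356.9 + 6014 = 14155.9.
Equity: weight = 6785/14155.9 = 0.4793; cost = 16.21%.
Preferred: weight = 1356.9/14155.9 = 0.0959; cost = 7.9836%.
Senior notes: weight = 6014/14155.9 = 0.4248; after-tax cost = 6.3% × (1 − 15.5%) = 5.3235%.
WACC = 0.4793 × 16.2100% + 0.0959 × 7.9836% + 0.4248 × 5.3235% = 10.7964%.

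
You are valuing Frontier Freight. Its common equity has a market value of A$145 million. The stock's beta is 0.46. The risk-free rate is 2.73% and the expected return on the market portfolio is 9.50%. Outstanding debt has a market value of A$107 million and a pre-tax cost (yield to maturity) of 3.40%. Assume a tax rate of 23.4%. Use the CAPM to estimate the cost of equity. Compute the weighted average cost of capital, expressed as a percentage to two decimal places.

Market risk premium = 9.5% − 2.73% = 6.77%.
Cost of equity via CAPM: Re = 2.73% + 0.46 × 6.77% = 5.8442%.
Total capital V = 145 + 107 = 252.
Equity: weight = 145/252 = 0.5754; cost = 5.8442%.
Debt: weight = 107/252 = 0.4246; after-tax cost = 3.4% × (1 − 23.4%) = 2.6044%.
WACC = 0.5754 × 5.8442% + 0.4246 × 2.6044% = 4.4686%.

4.47%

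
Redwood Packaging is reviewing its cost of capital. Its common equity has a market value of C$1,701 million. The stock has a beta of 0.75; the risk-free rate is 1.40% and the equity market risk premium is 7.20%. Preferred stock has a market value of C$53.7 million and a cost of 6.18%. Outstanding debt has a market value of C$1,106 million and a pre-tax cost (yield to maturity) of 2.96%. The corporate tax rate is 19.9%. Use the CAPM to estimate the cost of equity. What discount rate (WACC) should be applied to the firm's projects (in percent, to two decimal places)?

5.08%

Cost of equity via CAPM: Re = 1.4% + 0.75 × 7.2% = 6.8000%.
Total capital V = 1701 + 53.7 + 1106 = 2860.7.
Equity: weight = 1701/2860.7 = 0.5946; cost = 6.8%.
Preferred: weight = 53.7/2860.7 = 0.0188; cost = 6.18%.
Debt: weight = 1106/2860.7 = 0.3866; after-tax cost = 2.96% × (1 − 19.9%) = 2.3710%.
WACC = 0.5946 × 6.8000% + 0.0188 × 6.1800% + 0.3866 × 2.3710% = 5.0760%.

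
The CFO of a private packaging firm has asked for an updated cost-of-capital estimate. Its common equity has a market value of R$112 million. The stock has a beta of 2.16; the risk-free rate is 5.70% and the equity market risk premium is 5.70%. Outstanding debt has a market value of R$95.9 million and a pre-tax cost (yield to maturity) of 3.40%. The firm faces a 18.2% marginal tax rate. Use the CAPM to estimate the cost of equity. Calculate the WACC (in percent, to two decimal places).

10.99%

Cost of equity via CAPM: Re = 5.7% + 2.16 × 5.7% = 18.0120%.
Total capital V = 112 + 95.9 = 207.9.
Equity: weight = 112/207.9 = 0.5387; cost = 18.012%.
Debt: weight = 95.9/207.9 = 0.4613; after-tax cost = 3.4% × (1 − 18.2%) = 2.7812%.
WACC = 0.5387 × 18.0120% + 0.4613 × 2.7812% = 10.9863%.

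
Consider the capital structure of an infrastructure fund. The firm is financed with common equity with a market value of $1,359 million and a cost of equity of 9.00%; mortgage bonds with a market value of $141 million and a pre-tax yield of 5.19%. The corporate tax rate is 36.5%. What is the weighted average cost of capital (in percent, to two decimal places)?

8.46%

Total capital V = 1359 + 141 = 1500.
Equity: weight = 1359/1500 = 0.9060; cost = 9%.
Mortgage bonds: weight = 141/1500 = 0.0940; after-tax cost = 5.19% × (1 − 36.5%) = 3.2957%.
WACC = 0.9060 × 9.0000% + 0.0940 × 3.2957% = 8.4638%.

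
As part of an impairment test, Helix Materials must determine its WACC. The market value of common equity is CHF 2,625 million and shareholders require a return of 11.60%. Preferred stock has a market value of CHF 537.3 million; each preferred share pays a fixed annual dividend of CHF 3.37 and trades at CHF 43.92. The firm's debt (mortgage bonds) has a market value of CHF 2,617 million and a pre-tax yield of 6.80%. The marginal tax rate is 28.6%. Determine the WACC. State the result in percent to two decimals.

Cost of preferred: Rp = 3.37 / 43.92 = 7.6730%.
Total capital V = 2625 + 537.3 + 2617 = 5779.3.
Equity: weight = 2625/5779.3 = 0.4542; cost = 11.6%.
Preferred: weight = 537.3/5779.3 = 0.0930; cost = 7.673%.
Mortgage bonds: weight = 2617/5779.3 = 0.4528; after-tax cost = 6.8% × (1 − 28.6%) = 4.8552%.
WACC = 0.4542 × 11.6000% + 0.0930 × 7.6730% + 0.4528 × 4.8552% = 8.1807%.

8.18%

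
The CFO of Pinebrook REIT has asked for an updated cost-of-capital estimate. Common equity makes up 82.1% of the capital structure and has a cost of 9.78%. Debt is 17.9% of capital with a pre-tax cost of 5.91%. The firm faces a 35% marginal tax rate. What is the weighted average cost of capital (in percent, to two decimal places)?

After-tax cost of debt = 5.91% × (1 − 35%) = 3.8415%.
WACC = 0.821 × 9.7800% + 0.179 × 3.8415% = 8.7170%.

8.72%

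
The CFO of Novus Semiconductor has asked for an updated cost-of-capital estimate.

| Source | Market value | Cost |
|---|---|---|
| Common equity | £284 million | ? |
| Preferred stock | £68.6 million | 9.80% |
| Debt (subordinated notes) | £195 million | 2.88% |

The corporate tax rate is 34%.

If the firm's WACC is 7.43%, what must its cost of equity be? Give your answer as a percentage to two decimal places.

Total capital V = 284 + 68.6 + 195 = 547.6.
Equity weight = 284/547.6 = 0.5186.
Preferred weight = 68.6/547.6 = 0.1253.
Subordinated notes weight = 195/547.6 = 0.3561.
Debt contribution = 0.3561 × 2.88% × (1 − 34%) = 0.6769%.
Preferred contribution = 0.1253 × 9.8% = 1.2277%.
Required equity contribution = 7.43% − 1.9046% = 5.5254%.
Re = 5.5254% / 0.5186 = 10.6540%.

10.65%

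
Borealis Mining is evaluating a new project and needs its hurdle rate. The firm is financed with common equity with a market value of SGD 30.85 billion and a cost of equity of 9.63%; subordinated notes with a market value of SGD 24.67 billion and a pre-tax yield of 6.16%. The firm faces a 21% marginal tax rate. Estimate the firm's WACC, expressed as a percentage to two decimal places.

7.51%

Total capital V = 30.85 + 24.67 = 55.52.
Equity: weight = 30.85/55.52 = 0.5557; cost = 9.63%.
Subordinated notes: weight = 24.67/55.52 = 0.4443; after-tax cost = 6.16% × (1 − 21%) = 4.8664%.
WACC = 0.5557 × 9.6300% + 0.4443 × 4.8664% = 7.5133%.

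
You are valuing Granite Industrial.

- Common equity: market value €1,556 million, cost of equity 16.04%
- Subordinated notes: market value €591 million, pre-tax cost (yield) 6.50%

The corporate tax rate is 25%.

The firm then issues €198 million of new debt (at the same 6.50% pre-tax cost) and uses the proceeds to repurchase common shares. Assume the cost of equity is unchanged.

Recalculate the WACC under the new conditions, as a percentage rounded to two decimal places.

After the change:
Total capital V = 1358 + 789 = 2147.
Equity: weight = 1358/2147 = 0.6325; cost = 16.04%.
Subordinated notes: weight = 789/2147 = 0.3675; after-tax cost = 6.5% × (1 − 25%) = 4.8750%.
WACC = 0.6325 × 16.0400% + 0.3675 × 4.8750% = 11.9370%.

11.94%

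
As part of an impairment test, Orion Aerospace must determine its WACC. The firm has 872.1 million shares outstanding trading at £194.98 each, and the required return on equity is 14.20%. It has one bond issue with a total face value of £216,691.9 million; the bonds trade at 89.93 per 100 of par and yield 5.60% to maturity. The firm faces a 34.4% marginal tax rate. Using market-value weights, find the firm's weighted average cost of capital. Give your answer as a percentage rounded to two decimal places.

Market value of equity E = 194.98 × 872.1m = 170042.058m. Market value of debt D = 216691.9m × 89.93/100 = 194871.02567m.
Total capital V = 170042.058 + 194871.02567 = 364913.08367.
Equity: weight = 170042.058/364913.08367 = 0.4660; cost = 14.2%.
Bonds outstanding: weight = 194871.02567/364913.08367 = 0.5340; after-tax cost = 5.6% × (1 − 34.4%) = 3.6736%.
WACC = 0.4660 × 14.2000% + 0.5340 × 3.6736% = 8.5787%.

8.58%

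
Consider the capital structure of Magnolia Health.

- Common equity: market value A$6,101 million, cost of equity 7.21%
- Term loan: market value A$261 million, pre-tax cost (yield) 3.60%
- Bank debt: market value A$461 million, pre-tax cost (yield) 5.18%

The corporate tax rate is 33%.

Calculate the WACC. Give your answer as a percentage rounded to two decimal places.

Total capital V = 6101 + 261 + 461 = 6823.
Equity: weight = 6101/6823 = 0.8942; cost = 7.21%.
Term loan: weight = 261/6823 = 0.0383; after-tax cost = 3.6% × (1 − 33%) = 2.4120%.
Bank debt: weight = 461/6823 = 0.0676; after-tax cost = 5.18% × (1 − 33%) = 3.4706%.
WACC = 0.8942 × 7.2100% + 0.0383 × 2.4120% + 0.0676 × 3.4706% = 6.7738%.

6.77%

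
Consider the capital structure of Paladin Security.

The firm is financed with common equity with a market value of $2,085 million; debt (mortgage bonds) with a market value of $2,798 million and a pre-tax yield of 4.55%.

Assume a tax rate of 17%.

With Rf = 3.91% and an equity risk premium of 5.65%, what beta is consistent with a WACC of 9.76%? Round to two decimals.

2.46

Total capital V = 2085 + 2798 = 4883.
Equity weight = 2085/4883 = 0.4270.
Mortgage bonds weight = 2798/4883 = 0.5730.
Debt contribution = 0.5730 × 4.55% × (1 − 17%) = 2.1640%.
Required equity contribution = 9.76% − 2.1640% = 7.5960%  ⇒  Re = 17.7897%.
CAPM: 17.7897% = 3.91% + β × 5.65%  ⇒  β = 2.4566.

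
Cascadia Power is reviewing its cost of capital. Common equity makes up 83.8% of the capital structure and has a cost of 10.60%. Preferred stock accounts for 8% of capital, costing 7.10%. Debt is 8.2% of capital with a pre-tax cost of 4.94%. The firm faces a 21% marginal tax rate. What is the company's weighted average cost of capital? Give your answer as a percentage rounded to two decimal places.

9.77%

After-tax cost of debt = 4.94% × (1 − 21%) = 3.9026%.
WACC = 0.838 × 10.6000% + 0.080 × 7.1000% + 0.082 × 3.9026% = 9.7708%.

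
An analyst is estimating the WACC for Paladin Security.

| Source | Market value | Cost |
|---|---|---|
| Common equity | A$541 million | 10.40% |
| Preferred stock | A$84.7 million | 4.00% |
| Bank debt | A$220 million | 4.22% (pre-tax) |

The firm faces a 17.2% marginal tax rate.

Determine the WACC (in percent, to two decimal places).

7.96%

Total capital V = 541 + 84.7 + 220 = 845.7.
Equity: weight = 541/845.7 = 0.6397; cost = 10.4%.
Preferred: weight = 84.7/845.7 = 0.1002; cost = 4%.
Bank debt: weight = 220/845.7 = 0.2601; after-tax cost = 4.22% × (1 − 17.2%) = 3.4942%.
WACC = 0.6397 × 10.4000% + 0.1002 × 4.0000% + 0.2601 × 3.4942% = 7.9625%.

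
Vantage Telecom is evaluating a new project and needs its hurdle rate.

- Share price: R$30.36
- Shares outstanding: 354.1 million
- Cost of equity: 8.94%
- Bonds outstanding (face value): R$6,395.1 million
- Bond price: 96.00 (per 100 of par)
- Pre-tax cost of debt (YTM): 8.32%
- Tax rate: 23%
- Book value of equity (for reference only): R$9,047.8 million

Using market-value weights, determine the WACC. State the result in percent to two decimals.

8.02%

Market value of equity E = 30.36 × 354.1m = 10750.476m. Market value of debt D = 6395.1m × 96.0/100 = 6139.296m.
Total capital V = 10750.476 + 6139.296 = 16889.772.
Equity: weight = 10750.476/16889.772 = 0.6365; cost = 8.94%.
Bonds outstanding: weight = 6139.296/16889.772 = 0.3635; after-tax cost = 8.32% × (1 − 23%) = 6.4064%.
WACC = 0.6365 × 8.9400% + 0.3635 × 6.4064% = 8.0191%.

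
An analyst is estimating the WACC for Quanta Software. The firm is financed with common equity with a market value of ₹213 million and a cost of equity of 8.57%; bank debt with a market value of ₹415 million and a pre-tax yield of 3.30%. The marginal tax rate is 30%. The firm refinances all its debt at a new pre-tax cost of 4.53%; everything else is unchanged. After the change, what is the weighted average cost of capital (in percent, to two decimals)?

After the change:
Total capital V = 213 + 415 = 628.
Equity: weight = 213/628 = 0.3392; cost = 8.57%.
Bank debt: weight = 415/628 = 0.6608; after-tax cost = 4.53% × (1 − 30%) = 3.1710%.
WACC = 0.3392 × 8.5700% + 0.6608 × 3.1710% = 5.0022%.

5.00%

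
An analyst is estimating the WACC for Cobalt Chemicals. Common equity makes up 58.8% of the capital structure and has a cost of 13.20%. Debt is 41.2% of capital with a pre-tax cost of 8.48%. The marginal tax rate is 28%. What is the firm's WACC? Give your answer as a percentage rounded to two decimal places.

After-tax cost of debt = 8.48% × (1 − 28%) = 6.1056%.
WACC = 0.588 × 13.2000% + 0.412 × 6.1056% = 10.2771%.

10.28%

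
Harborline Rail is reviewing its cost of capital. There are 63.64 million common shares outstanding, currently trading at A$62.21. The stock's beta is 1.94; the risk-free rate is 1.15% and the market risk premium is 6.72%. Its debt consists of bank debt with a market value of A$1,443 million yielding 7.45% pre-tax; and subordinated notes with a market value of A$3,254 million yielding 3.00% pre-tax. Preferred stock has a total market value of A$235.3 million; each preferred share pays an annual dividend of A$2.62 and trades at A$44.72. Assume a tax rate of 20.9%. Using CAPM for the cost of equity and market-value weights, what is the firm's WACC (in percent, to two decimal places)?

8.30%

Cost of equity via CAPM: Re = 1.15% + 1.94 × 6.72% = 14.1868%.
Cost of preferred: Rp = 2.62 / 44.72 = 5.8587%.
Market value of equity E = 62.21 × 63.64m = 3959.0444m.
Total capital V = 3959.0444 + 235.3 + 1443 + 3254 = 8891.3444.
Equity: weight = 3959.0444/8891.3444 = 0.4453; cost = 14.1868%.
Preferred: weight = 235.3/8891.3444 = 0.0265; cost = 5.8587%.
Bank debt: weight = 1443/8891.3444 = 0.1623; after-tax cost = 7.45% × (1 − 20.9%) = 5.8930%.
Subordinated notes: weight = 3254/8891.3444 = 0.3660; after-tax cost = 3% × (1 − 20.9%) = 2.3730%.
WACC = 0.4453 × 14.1868% + 0.0265 × 5.8587% + 0.1623 × 5.8930% + 0.3660 × 2.3730% = 8.2968%.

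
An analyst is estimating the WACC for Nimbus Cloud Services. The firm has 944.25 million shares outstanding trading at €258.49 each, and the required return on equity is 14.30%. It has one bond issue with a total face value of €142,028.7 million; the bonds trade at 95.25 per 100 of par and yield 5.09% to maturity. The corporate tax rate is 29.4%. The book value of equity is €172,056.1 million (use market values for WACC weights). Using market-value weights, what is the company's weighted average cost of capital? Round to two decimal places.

Market value of equity E = 258.49 × 944.25m = 244079.1825m. Market value of debt D = 142028.7m × 95.25/100 = 135282.33675m.
Total capital V = 244079.1825 + 135282.33675 = 379361.51925.
Equity: weight = 244079.1825/379361.51925 = 0.6434; cost = 14.3%.
Bonds outstanding: weight = 135282.33675/379361.51925 = 0.3566; after-tax cost = 5.09% × (1 − 29.4%) = 3.5935%.
WACC = 0.6434 × 14.3000% + 0.3566 × 3.5935% = 10.4820%.

10.48%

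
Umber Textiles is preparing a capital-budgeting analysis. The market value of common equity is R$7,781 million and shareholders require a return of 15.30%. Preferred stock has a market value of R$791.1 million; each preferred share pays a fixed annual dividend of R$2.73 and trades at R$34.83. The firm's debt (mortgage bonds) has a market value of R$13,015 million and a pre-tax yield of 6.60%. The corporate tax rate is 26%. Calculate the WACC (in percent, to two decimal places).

Cost of preferred: Rp = 2.73 / 34.83 = 7.8381%.
Total capital V = 7781 + 791.1 + 13015 = 21587.1.
Equity: weight = 7781/21587.1 = 0.3604; cost = 15.3%.
Preferred: weight = 791.1/21587.1 = 0.0366; cost = 7.8381%.
Mortgage bonds: weight = 13015/21587.1 = 0.6029; after-tax cost = 6.6% × (1 − 26%) = 4.8840%.
WACC = 0.3604 × 15.3000% + 0.0366 × 7.8381% + 0.6029 × 4.8840% = 8.7467%.

8.75%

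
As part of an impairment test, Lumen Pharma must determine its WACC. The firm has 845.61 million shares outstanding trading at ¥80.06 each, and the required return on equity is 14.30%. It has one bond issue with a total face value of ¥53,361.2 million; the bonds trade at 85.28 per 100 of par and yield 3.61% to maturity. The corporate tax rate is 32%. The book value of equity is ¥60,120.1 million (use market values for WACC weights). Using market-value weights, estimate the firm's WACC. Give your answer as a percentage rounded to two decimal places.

9.54%

Market value of equity E = 80.06 × 845.61m = 67699.5366m. Market value of debt D = 53361.2m × 85.28/100 = 45506.43136m.
Total capital V = 67699.5366 + 45506.43136 = 113205.96796.
Equity: weight = 67699.5366/113205.96796 = 0.5980; cost = 14.3%.
Bonds outstanding: weight = 45506.43136/113205.96796 = 0.4020; after-tax cost = 3.61% × (1 − 32%) = 2.4548%.
WACC = 0.5980 × 14.3000% + 0.4020 × 2.4548% = 9.5385%.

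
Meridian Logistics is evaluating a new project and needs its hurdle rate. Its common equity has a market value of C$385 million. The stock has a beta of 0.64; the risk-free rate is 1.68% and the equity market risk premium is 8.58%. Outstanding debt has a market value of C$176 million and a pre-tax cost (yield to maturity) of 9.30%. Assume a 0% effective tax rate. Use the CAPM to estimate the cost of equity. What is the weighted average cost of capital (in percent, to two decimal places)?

Cost of equity via CAPM: Re = 1.68% + 0.64 × 8.58% = 7.1712%.
Total capital V = 385 + 176 = 561.
Equity: weight = 385/561 = 0.6863; cost = 7.1712%.
Debt: weight = 176/561 = 0.3137; after-tax cost = 9.3% × (1 − 0%) = 9.3000%.
WACC = 0.6863 × 7.1712% + 0.3137 × 9.3000% = 7.8391%.

7.84%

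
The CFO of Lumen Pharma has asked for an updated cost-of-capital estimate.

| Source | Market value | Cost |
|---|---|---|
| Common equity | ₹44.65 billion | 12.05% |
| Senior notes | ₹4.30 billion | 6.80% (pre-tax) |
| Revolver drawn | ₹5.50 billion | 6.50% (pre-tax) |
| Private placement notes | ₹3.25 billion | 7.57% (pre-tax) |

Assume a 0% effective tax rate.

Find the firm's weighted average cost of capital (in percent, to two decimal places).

10.88%

Total capital V = 44.65 + 4.3 + 5.5 + 3.25 = 57.7.
Equity: weight = 44.65/57.7 = 0.7738; cost = 12.05%.
Senior notes: weight = 4.3/57.7 = 0.0745; after-tax cost = 6.8% × (1 − 0%) = 6.8000%.
Revolver drawn: weight = 5.5/57.7 = 0.0953; after-tax cost = 6.5% × (1 − 0%) = 6.5000%.
Private placement notes: weight = 3.25/57.7 = 0.0563; after-tax cost = 7.57% × (1 − 0%) = 7.5700%.
WACC = 0.7738 × 12.0500% + 0.0745 × 6.8000% + 0.0953 × 6.5000% + 0.0563 × 7.5700% = 10.8774%.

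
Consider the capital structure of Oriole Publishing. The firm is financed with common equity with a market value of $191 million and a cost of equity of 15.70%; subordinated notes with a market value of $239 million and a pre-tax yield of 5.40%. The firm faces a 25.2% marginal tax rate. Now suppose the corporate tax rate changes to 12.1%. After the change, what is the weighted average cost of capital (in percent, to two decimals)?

After the change:
Total capital V = 191 + 239 = 430.
Equity: weight = 191/430 = 0.4442; cost = 15.7%.
Subordinated notes: weight = 239/430 = 0.5558; after-tax cost = 5.4% × (1 − 12.1%) = 4.7466%.
WACC = 0.4442 × 15.7000% + 0.5558 × 4.7466% = 9.6119%.

9.61%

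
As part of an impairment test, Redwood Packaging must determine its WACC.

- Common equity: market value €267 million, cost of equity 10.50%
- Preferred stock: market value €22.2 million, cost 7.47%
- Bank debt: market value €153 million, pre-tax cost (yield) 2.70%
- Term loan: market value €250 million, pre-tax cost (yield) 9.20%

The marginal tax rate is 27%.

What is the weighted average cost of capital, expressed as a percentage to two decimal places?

Total capital V = 267 + 22.2 + 153 + 250 = 692.2.
Equity: weight = 267/692.2 = 0.3857; cost = 10.5%.
Preferred: weight = 22.2/692.2 = 0.0321; cost = 7.47%.
Bank debt: weight = 153/692.2 = 0.2210; after-tax cost = 2.7% × (1 − 27%) = 1.9710%.
Term loan: weight = 250/692.2 = 0.3612; after-tax cost = 9.2% × (1 − 27%) = 6.7160%.
WACC = 0.3857 × 10.5000% + 0.0321 × 7.4700% + 0.2210 × 1.9710% + 0.3612 × 6.7160% = 7.1510%.

7.15%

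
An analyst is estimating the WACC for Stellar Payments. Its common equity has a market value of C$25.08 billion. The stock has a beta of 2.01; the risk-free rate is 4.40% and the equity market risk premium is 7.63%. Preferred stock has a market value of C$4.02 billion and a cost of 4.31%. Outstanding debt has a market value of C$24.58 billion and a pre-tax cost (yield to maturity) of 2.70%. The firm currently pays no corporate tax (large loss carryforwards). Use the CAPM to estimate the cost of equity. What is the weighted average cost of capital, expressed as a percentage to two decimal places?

10.78%

Cost of equity via CAPM: Re = 4.4% + 2.01 × 7.63% = 19.7363%.
Total capital V = 25.08 + 4.02 + 24.58 = 53.68.
Equity: weight = 25.08/53.68 = 0.4672; cost = 19.7363%.
Preferred: weight = 4.02/53.68 = 0.0749; cost = 4.31%.
Debt: weight = 24.58/53.68 = 0.4579; after-tax cost = 2.7% × (1 − 0%) = 2.7000%.
WACC = 0.4672 × 19.7363% + 0.0749 × 4.3100% + 0.4579 × 2.7000% = 10.7802%.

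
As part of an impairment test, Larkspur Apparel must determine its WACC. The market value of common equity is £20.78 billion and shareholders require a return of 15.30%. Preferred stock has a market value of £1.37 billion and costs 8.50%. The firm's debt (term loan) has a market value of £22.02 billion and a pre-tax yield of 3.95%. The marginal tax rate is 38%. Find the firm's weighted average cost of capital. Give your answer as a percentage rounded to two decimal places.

Total capital V = 20.78 + 1.37 + 22.02 = 44.17.
Equity: weight = 20.78/44.17 = 0.4705; cost = 15.3%.
Preferred: weight = 1.37/44.17 = 0.0310; cost = 8.5%.
Term loan: weight = 22.02/44.17 = 0.4985; after-tax cost = 3.95% × (1 − 38%) = 2.4490%.
WACC = 0.4705 × 15.3000% + 0.0310 × 8.5000% + 0.4985 × 2.4490% = 8.6825%.

8.68%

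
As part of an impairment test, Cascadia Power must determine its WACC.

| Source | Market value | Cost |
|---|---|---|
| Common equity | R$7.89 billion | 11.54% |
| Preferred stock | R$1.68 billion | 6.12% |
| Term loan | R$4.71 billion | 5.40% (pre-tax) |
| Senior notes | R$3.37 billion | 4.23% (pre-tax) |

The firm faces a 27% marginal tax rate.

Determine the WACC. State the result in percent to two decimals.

Total capital V = 7.89 + 1.68 + 4.71 + 3.37 = 17.65.
Equity: weight = 7.89/17.65 = 0.4470; cost = 11.54%.
Preferred: weight = 1.68/17.65 = 0.0952; cost = 6.12%.
Term loan: weight = 4.71/17.65 = 0.2669; after-tax cost = 5.4% × (1 − 27%) = 3.9420%.
Senior notes: weight = 3.37/17.65 = 0.1909; after-tax cost = 4.23% × (1 − 27%) = 3.0879%.
WACC = 0.4470 × 11.5400% + 0.0952 × 6.1200% + 0.2669 × 3.9420% + 0.1909 × 3.0879% = 7.3827%.

7.38%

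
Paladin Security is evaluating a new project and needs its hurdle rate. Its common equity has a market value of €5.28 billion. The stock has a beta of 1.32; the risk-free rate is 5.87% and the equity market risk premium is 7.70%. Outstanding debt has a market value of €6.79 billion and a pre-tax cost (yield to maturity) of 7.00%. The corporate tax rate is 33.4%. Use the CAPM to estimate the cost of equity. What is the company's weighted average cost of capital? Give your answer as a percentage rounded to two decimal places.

Cost of equity via CAPM: Re = 5.87% + 1.32 × 7.7% = 16.0340%.
Total capital V = 5.28 + 6.79 = 12.07.
Equity: weight = 5.28/12.07 = 0.4374; cost = 16.034%.
Debt: weight = 6.79/12.07 = 0.5626; after-tax cost = 7% × (1 − 33.4%) = 4.6620%.
WACC = 0.4374 × 16.0340% + 0.5626 × 4.6620% = 9.6367%.

9.64%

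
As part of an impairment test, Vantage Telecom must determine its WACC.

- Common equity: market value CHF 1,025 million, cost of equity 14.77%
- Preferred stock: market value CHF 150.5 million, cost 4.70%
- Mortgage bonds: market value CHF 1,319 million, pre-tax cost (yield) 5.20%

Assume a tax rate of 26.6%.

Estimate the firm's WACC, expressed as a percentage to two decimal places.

Total capital V = 1025 + 150.5 + 1319 = 2494.5.
Equity: weight = 1025/2494.5 = 0.4109; cost = 14.77%.
Preferred: weight = 150.5/2494.5 = 0.0603; cost = 4.7%.
Mortgage bonds: weight = 1319/2494.5 = 0.5288; after-tax cost = 5.2% × (1 − 26.6%) = 3.8168%.
WACC = 0.4109 × 14.7700% + 0.0603 × 4.7000% + 0.5288 × 3.8168% = 8.3708%.

8.37%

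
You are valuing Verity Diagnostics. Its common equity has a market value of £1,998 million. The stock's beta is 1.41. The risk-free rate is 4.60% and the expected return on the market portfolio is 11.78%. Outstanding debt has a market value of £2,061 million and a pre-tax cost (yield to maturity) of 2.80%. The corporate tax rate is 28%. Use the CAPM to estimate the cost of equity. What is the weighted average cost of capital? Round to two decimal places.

8.27%

Market risk premium = 11.78% − 4.6% = 7.18%.
Cost of equity via CAPM: Re = 4.6% + 1.41 × 7.18% = 14.7238%.
Total capital V = 1998 + 2061 = 4059.
Equity: weight = 1998/4059 = 0.4922; cost = 14.7238%.
Debt: weight = 2061/4059 = 0.5078; after-tax cost = 2.8% × (1 − 28%) = 2.0160%.
WACC = 0.4922 × 14.7238% + 0.5078 × 2.0160% = 8.2713%.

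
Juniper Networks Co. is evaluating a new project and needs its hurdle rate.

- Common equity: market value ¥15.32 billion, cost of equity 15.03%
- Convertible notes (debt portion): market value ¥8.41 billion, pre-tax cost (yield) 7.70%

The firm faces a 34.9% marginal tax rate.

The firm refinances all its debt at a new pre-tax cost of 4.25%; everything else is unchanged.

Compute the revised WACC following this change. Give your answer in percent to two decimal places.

After the change:
Total capital V = 15.32 + 8.41 = 23.73.
Equity: weight = 15.32/23.73 = 0.6456; cost = 15.03%.
Convertible notes (debt portion): weight = 8.41/23.73 = 0.3544; after-tax cost = 4.25% × (1 − 34.9%) = 2.7668%.
WACC = 0.6456 × 15.0300% + 0.3544 × 2.7668% = 10.6839%.

10.68%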